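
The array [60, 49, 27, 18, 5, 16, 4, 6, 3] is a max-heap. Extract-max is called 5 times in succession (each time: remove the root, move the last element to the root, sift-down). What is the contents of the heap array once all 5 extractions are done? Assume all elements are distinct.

[6, 5, 3, 4]

extract-max #1 returns 60:
  remove root 60; move last element 3 to root → [3, 49, 27, 18, 5, 16, 4, 6]
  3 vs larger child 49 at index 1, swap → [49, 3, 27, 18, 5, 16, 4, 6]
  3 vs larger child 18 at index 3, swap → [49, 18, 27, 3, 5, 16, 4, 6]
  3 vs only child 6 at index 7, swap → [49, 18, 27, 6, 5, 16, 4, 3]
extract-max #2 returns 49:
  remove root 49; move last element 3 to root → [3, 18, 27, 6, 5, 16, 4]
  3 vs larger child 27 at index 2, swap → [27, 18, 3, 6, 5, 16, 4]
  3 vs larger child 16 at index 5, swap → [27, 18, 16, 6, 5, 3, 4]
extract-max #3 returns 27:
  remove root 27; move last element 4 to root → [4, 18, 16, 6, 5, 3]
  4 vs larger child 18 at index 1, swap → [18, 4, 16, 6, 5, 3]
  4 vs larger child 6 at index 3, swap → [18, 6, 16, 4, 5, 3]
extract-max #4 returns 18:
  remove root 18; move last element 3 to root → [3, 6, 16, 4, 5]
  3 vs larger child 16 at index 2, swap → [16, 6, 3, 4, 5]
extract-max #5 returns 16:
  remove root 16; move last element 5 to root → [5, 6, 3, 4]
  5 vs larger child 6 at index 1, swap → [6, 5, 3, 4]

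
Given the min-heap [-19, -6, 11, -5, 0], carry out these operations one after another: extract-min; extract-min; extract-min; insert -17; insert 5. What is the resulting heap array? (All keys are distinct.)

[-17, 5, 0, 11]

extract-min → returns -19:
  remove root -19; move last element 0 to root → [0, -6, 11, -5]
  0 vs smaller child -6 at index 1, swap → [-6, 0, 11, -5]
  0 vs only child -5 at index 3, swap → [-6, -5, 11, 0]
extract-min → returns -6:
  remove root -6; move last element 0 to root → [0, -5, 11]
  0 vs smaller child -5 at index 1, swap → [-5, 0, 11]
extract-min → returns -5:
  remove root -5; move last element 11 to root → [11, 0]
  11 vs only child 0 at index 1, swap → [0, 11]
insert -17:
  append -17 at index 2 → [0, 11, -17]
  -17 < parent 0 at index 0, swap → [-17, 11, 0]
insert 5:
  append 5 at index 3 → [-17, 11, 0, 5]
  5 < parent 11 at index 1, swap → [-17, 5, 0, 11]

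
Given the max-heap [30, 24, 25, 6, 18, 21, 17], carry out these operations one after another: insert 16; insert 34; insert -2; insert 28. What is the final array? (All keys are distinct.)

[34, 30, 25, 24, 28, 21, 17, 6, 16, -2, 18]

insert 16:
  append 16 at index 7 → [30, 24, 25, 6, 18, 21, 17, 16]
  16 > parent 6 at index 3, swap → [30, 24, 25, 16, 18, 21, 17, 6]
insert 34:
  append 34 at index 8 → [30, 24, 25, 16, 18, 21, 17, 6, 34]
  34 > parent 16 at index 3, swap → [30, 24, 25, 34, 18, 21, 17, 6, 16]
  34 > parent 24 at index 1, swap → [30, 34, 25, 24, 18, 21, 17, 6, 16]
  34 > parent 30 at index 0, swap → [34, 30, 25, 24, 18, 21, 17, 6, 16]
insert -2:
  append -2 at index 9 → [34, 30, 25, 24, 18, 21, 17, 6, 16, -2] (no swap needed)
insert 28:
  append 28 at index 10 → [34, 30, 25, 24, 18, 21, 17, 6, 16, -2, 28]
  28 > parent 18 at index 4, swap → [34, 30, 25, 24, 28, 21, 17, 6, 16, -2, 18]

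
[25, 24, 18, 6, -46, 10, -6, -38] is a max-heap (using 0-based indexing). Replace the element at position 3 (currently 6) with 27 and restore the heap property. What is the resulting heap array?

[27, 25, 18, 24, -46, 10, -6, -38]

set index 3 from 6 to 27 → [25, 24, 18, 27, -46, 10, -6, -38]
27 > parent 24 at index 1, swap → [25, 27, 18, 24, -46, 10, -6, -38]
27 > parent 25 at index 0, swap → [27, 25, 18, 24, -46, 10, -6, -38]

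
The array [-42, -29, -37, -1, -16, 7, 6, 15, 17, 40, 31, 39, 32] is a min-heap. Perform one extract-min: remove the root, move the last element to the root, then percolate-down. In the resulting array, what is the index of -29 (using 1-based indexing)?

remove root -42; move last element 32 to root → [32, -29, -37, -1, -16, 7, 6, 15, 17, 40, 31, 39]
32 vs smaller child -37 at index 3, swap → [-37, -29, 32, -1, -16, 7, 6, 15, 17, 40, 31, 39]
32 vs smaller child 6 at index 7, swap → [-37, -29, 6, -1, -16, 7, 32, 15, 17, 40, 31, 39]
resulting array: [-37, -29, 6, -1, -16, 7, 32, 15, 17, 40, 31, 39]

2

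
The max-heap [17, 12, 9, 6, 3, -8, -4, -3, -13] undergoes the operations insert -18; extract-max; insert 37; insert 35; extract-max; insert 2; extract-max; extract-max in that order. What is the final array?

[9, 6, 2, -3, 3, -8, -4, -18, -13]

insert -18:
  append -18 at index 9 → [17, 12, 9, 6, 3, -8, -4, -3, -13, -18] (no swap needed)
extract-max → returns 17:
  remove root 17; move last element -18 to root → [-18, 12, 9, 6, 3, -8, -4, -3, -13]
  -18 vs larger child 12 at index 1, swap → [12, -18, 9, 6, 3, -8, -4, -3, -13]
  -18 vs larger child 6 at index 3, swap → [12, 6, 9, -18, 3, -8, -4, -3, -13]
  -18 vs larger child -3 at index 7, swap → [12, 6, 9, -3, 3, -8, -4, -18, -13]
insert 37:
  append 37 at index 9 → [12, 6, 9, -3, 3, -8, -4, -18, -13, 37]
  37 > parent 3 at index 4, swap → [12, 6, 9, -3, 37, -8, -4, -18, -13, 3]
  37 > parent 6 at index 1, swap → [12, 37, 9, -3, 6, -8, -4, -18, -13, 3]
  37 > parent 12 at index 0, swap → [37, 12, 9, -3, 6, -8, -4, -18, -13, 3]
insert 35:
  append 35 at index 10 → [37, 12, 9, -3, 6, -8, -4, -18, -13, 3, 35]
  35 > parent 6 at index 4, swap → [37, 12, 9, -3, 35, -8, -4, -18, -13, 3, 6]
  35 > parent 12 at index 1, swap → [37, 35, 9, -3, 12, -8, -4, -18, -13, 3, 6]
extract-max → returns 37:
  remove root 37; move last element 6 to root → [6, 35, 9, -3, 12, -8, -4, -18, -13, 3]
  6 vs larger child 35 at index 1, swap → [35, 6, 9, -3, 12, -8, -4, -18, -13, 3]
  6 vs larger child 12 at index 4, swap → [35, 12, 9, -3, 6, -8, -4, -18, -13, 3]
insert 2:
  append 2 at index 10 → [35, 12, 9, -3, 6, -8, -4, -18, -13, 3, 2] (no swap needed)
extract-max → returns 35:
  remove root 35; move last element 2 to root → [2, 12, 9, -3, 6, -8, -4, -18, -13, 3]
  2 vs larger child 12 at index 1, swap → [12, 2, 9, -3, 6, -8, -4, -18, -13, 3]
  2 vs larger child 6 at index 4, swap → [12, 6, 9, -3, 2, -8, -4, -18, -13, 3]
  2 vs only child 3 at index 9, swap → [12, 6, 9, -3, 3, -8, -4, -18, -13, 2]
extract-max → returns 12:
  remove root 12; move last element 2 to root → [2, 6, 9, -3, 3, -8, -4, -18, -13]
  2 vs larger child 9 at index 2, swap → [9, 6, 2, -3, 3, -8, -4, -18, -13]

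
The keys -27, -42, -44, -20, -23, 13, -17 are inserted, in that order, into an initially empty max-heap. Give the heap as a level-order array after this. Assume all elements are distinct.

Insert -27:
  append -27 at index 0 → [-27] (no swap needed)
Insert -42:
  append -42 at index 1 → [-27, -42] (no swap needed)
Insert -44:
  append -44 at index 2 → [-27, -42, -44] (no swap needed)
Insert -20:
  append -20 at index 3 → [-27, -42, -44, -20]
  -20 > parent -42 at index 1, swap → [-27, -20, -44, -42]
  -20 > parent -27 at index 0, swap → [-20, -27, -44, -42]
Insert -23:
  append -23 at index 4 → [-20, -27, -44, -42, -23]
  -23 > parent -27 at index 1, swap → [-20, -23, -44, -42, -27]
Insert 13:
  append 13 at index 5 → [-20, -23, -44, -42, -27, 13]
  13 > parent -44 at index 2, swap → [-20, -23, 13, -42, -27, -44]
  13 > parent -20 at index 0, swap → [13, -23, -20, -42, -27, -44]
Insert -17:
  append -17 at index 6 → [13, -23, -20, -42, -27, -44, -17]
  -17 > parent -20 at index 2, swap → [13, -23, -17, -42, -27, -44, -20]

[13, -23, -17, -42, -27, -44, -20]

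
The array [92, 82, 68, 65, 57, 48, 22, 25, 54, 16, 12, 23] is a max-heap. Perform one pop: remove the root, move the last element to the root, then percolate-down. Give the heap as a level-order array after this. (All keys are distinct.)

remove root 92; move last element 23 to root → [23, 82, 68, 65, 57, 48, 22, 25, 54, 16, 12]
23 vs larger child 82 at index 1, swap → [82, 23, 68, 65, 57, 48, 22, 25, 54, 16, 12]
23 vs larger child 65 at index 3, swap → [82, 65, 68, 23, 57, 48, 22, 25, 54, 16, 12]
23 vs larger child 54 at index 8, swap → [82, 65, 68, 54, 57, 48, 22, 25, 23, 16, 12]

[82, 65, 68, 54, 57, 48, 22, 25, 23, 16, 12]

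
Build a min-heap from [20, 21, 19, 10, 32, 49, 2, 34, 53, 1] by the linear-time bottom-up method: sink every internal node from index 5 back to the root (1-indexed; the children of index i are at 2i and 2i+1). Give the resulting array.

sift down from index 5:
  32 vs only child 1 at index 10, swap → [20, 21, 19, 10, 1, 49, 2, 34, 53, 32]
sift down from index 4: already satisfies heap property
sift down from index 3:
  19 vs smaller child 2 at index 7, swap → [20, 21, 2, 10, 1, 49, 19, 34, 53, 32]
sift down from index 2:
  21 vs smaller child 1 at index 5, swap → [20, 1, 2, 10, 21, 49, 19, 34, 53, 32]
sift down from index 1:
  20 vs smaller child 1 at index 2, swap → [1, 20, 2, 10, 21, 49, 19, 34, 53, 32]
  20 vs smaller child 10 at index 4, swap → [1, 10, 2, 20, 21, 49, 19, 34, 53, 32]

[1, 10, 2, 20, 21, 49, 19, 34, 53, 32]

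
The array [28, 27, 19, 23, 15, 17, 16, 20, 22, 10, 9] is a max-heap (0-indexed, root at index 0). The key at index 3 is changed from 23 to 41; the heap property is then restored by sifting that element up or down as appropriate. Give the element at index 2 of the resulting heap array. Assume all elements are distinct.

19

set index 3 from 23 to 41 → [28, 27, 19, 41, 15, 17, 16, 20, 22, 10, 9]
41 > parent 27 at index 1, swap → [28, 41, 19, 27, 15, 17, 16, 20, 22, 10, 9]
41 > parent 28 at index 0, swap → [41, 28, 19, 27, 15, 17, 16, 20, 22, 10, 9]
resulting array: [41, 28, 19, 27, 15, 17, 16, 20, 22, 10, 9]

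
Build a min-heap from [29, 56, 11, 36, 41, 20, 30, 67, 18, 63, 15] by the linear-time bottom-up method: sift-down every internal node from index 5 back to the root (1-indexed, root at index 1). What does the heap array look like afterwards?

sift down from index 5:
  41 vs smaller child 15 at index 11, swap → [29, 56, 11, 36, 15, 20, 30, 67, 18, 63, 41]
sift down from index 4:
  36 vs smaller child 18 at index 9, swap → [29, 56, 11, 18, 15, 20, 30, 67, 36, 63, 41]
sift down from index 3: already satisfies heap property
sift down from index 2:
  56 vs smaller child 15 at index 5, swap → [29, 15, 11, 18, 56, 20, 30, 67, 36, 63, 41]
  56 vs smaller child 41 at index 11, swap → [29, 15, 11, 18, 41, 20, 30, 67, 36, 63, 56]
sift down from index 1:
  29 vs smaller child 11 at index 3, swap → [11, 15, 29, 18, 41, 20, 30, 67, 36, 63, 56]
  29 vs smaller child 20 at index 6, swap → [11, 15, 20, 18, 41, 29, 30, 67, 36, 63, 56]

[11, 15, 20, 18, 41, 29, 30, 67, 36, 63, 56]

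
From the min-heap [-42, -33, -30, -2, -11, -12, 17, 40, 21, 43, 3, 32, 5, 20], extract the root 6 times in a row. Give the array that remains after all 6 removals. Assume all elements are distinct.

[3, 20, 5, 21, 43, 32, 17, 40]

extract-min #1 returns -42:
  remove root -42; move last element 20 to root → [20, -33, -30, -2, -11, -12, 17, 40, 21, 43, 3, 32, 5]
  20 vs smaller child -33 at index 1, swap → [-33, 20, -30, -2, -11, -12, 17, 40, 21, 43, 3, 32, 5]
  20 vs smaller child -11 at index 4, swap → [-33, -11, -30, -2, 20, -12, 17, 40, 21, 43, 3, 32, 5]
  20 vs smaller child 3 at index 10, swap → [-33, -11, -30, -2, 3, -12, 17, 40, 21, 43, 20, 32, 5]
extract-min #2 returns -33:
  remove root -33; move last element 5 to root → [5, -11, -30, -2, 3, -12, 17, 40, 21, 43, 20, 32]
  5 vs smaller child -30 at index 2, swap → [-30, -11, 5, -2, 3, -12, 17, 40, 21, 43, 20, 32]
  5 vs smaller child -12 at index 5, swap → [-30, -11, -12, -2, 3, 5, 17, 40, 21, 43, 20, 32]
extract-min #3 returns -30:
  remove root -30; move last element 32 to root → [32, -11, -12, -2, 3, 5, 17, 40, 21, 43, 20]
  32 vs smaller child -12 at index 2, swap → [-12, -11, 32, -2, 3, 5, 17, 40, 21, 43, 20]
  32 vs smaller child 5 at index 5, swap → [-12, -11, 5, -2, 3, 32, 17, 40, 21, 43, 20]
extract-min #4 returns -12:
  remove root -12; move last element 20 to root → [20, -11, 5, -2, 3, 32, 17, 40, 21, 43]
  20 vs smaller child -11 at index 1, swap → [-11, 20, 5, -2, 3, 32, 17, 40, 21, 43]
  20 vs smaller child -2 at index 3, swap → [-11, -2, 5, 20, 3, 32, 17, 40, 21, 43]
extract-min #5 returns -11:
  remove root -11; move last element 43 to root → [43, -2, 5, 20, 3, 32, 17, 40, 21]
  43 vs smaller child -2 at index 1, swap → [-2, 43, 5, 20, 3, 32, 17, 40, 21]
  43 vs smaller child 3 at index 4, swap → [-2, 3, 5, 20, 43, 32, 17, 40, 21]
extract-min #6 returns -2:
  remove root -2; move last element 21 to root → [21, 3, 5, 20, 43, 32, 17, 40]
  21 vs smaller child 3 at index 1, swap → [3, 21, 5, 20, 43, 32, 17, 40]
  21 vs smaller child 20 at index 3, swap → [3, 20, 5, 21, 43, 32, 17, 40]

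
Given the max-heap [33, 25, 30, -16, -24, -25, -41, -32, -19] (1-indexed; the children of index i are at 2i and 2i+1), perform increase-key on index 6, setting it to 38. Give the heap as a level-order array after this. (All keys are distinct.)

[38, 25, 33, -16, -24, 30, -41, -32, -19]

set index 6 from -25 to 38 → [33, 25, 30, -16, -24, 38, -41, -32, -19]
38 > parent 30 at index 3, swap → [33, 25, 38, -16, -24, 30, -41, -32, -19]
38 > parent 33 at index 1, swap → [38, 25, 33, -16, -24, 30, -41, -32, -19]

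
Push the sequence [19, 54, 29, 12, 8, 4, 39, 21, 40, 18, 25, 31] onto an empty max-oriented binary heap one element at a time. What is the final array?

Insert 19:
  append 19 at index 0 → [19] (no swap needed)
Insert 54:
  append 54 at index 1 → [19, 54]
  54 > parent 19 at index 0, swap → [54, 19]
Insert 29:
  append 29 at index 2 → [54, 19, 29] (no swap needed)
Insert 12:
  append 12 at index 3 → [54, 19, 29, 12] (no swap needed)
Insert 8:
  append 8 at index 4 → [54, 19, 29, 12, 8] (no swap needed)
Insert 4:
  append 4 at index 5 → [54, 19, 29, 12, 8, 4] (no swap needed)
Insert 39:
  append 39 at index 6 → [54, 19, 29, 12, 8, 4, 39]
  39 > parent 29 at index 2, swap → [54, 19, 39, 12, 8, 4, 29]
Insert 21:
  append 21 at index 7 → [54, 19, 39, 12, 8, 4, 29, 21]
  21 > parent 12 at index 3, swap → [54, 19, 39, 21, 8, 4, 29, 12]
  21 > parent 19 at index 1, swap → [54, 21, 39, 19, 8, 4, 29, 12]
Insert 40:
  append 40 at index 8 → [54, 21, 39, 19, 8, 4, 29, 12, 40]
  40 > parent 19 at index 3, swap → [54, 21, 39, 40, 8, 4, 29, 12, 19]
  40 > parent 21 at index 1, swap → [54, 40, 39, 21, 8, 4, 29, 12, 19]
Insert 18:
  append 18 at index 9 → [54, 40, 39, 21, 8, 4, 29, 12, 19, 18]
  18 > parent 8 at index 4, swap → [54, 40, 39, 21, 18, 4, 29, 12, 19, 8]
Insert 25:
  append 25 at index 10 → [54, 40, 39, 21, 18, 4, 29, 12, 19, 8, 25]
  25 > parent 18 at index 4, swap → [54, 40, 39, 21, 25, 4, 29, 12, 19, 8, 18]
Insert 31:
  append 31 at index 11 → [54, 40, 39, 21, 25, 4, 29, 12, 19, 8, 18, 31]
  31 > parent 4 at index 5, swap → [54, 40, 39, 21, 25, 31, 29, 12, 19, 8, 18, 4]

[54, 40, 39, 21, 25, 31, 29, 12, 19, 8, 18, 4]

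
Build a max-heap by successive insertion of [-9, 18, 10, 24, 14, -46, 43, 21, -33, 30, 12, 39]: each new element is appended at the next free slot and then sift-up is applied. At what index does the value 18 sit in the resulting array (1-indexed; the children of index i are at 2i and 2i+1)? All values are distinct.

Insert -9:
  append -9 at index 1 → [-9] (no swap needed)
Insert 18:
  append 18 at index 2 → [-9, 18]
  18 > parent -9 at index 1, swap → [18, -9]
Insert 10:
  append 10 at index 3 → [18, -9, 10] (no swap needed)
Insert 24:
  append 24 at index 4 → [18, -9, 10, 24]
  24 > parent -9 at index 2, swap → [18, 24, 10, -9]
  24 > parent 18 at index 1, swap → [24, 18, 10, -9]
Insert 14:
  append 14 at index 5 → [24, 18, 10, -9, 14] (no swap needed)
Insert -46:
  append -46 at index 6 → [24, 18, 10, -9, 14, -46] (no swap needed)
Insert 43:
  append 43 at index 7 → [24, 18, 10, -9, 14, -46, 43]
  43 > parent 10 at index 3, swap → [24, 18, 43, -9, 14, -46, 10]
  43 > parent 24 at index 1, swap → [43, 18, 24, -9, 14, -46, 10]
Insert 21:
  append 21 at index 8 → [43, 18, 24, -9, 14, -46, 10, 21]
  21 > parent -9 at index 4, swap → [43, 18, 24, 21, 14, -46, 10, -9]
  21 > parent 18 at index 2, swap → [43, 21, 24, 18, 14, -46, 10, -9]
Insert -33:
  append -33 at index 9 → [43, 21, 24, 18, 14, -46, 10, -9, -33] (no swap needed)
Insert 30:
  append 30 at index 10 → [43, 21, 24, 18, 14, -46, 10, -9, -33, 30]
  30 > parent 14 at index 5, swap → [43, 21, 24, 18, 30, -46, 10, -9, -33, 14]
  30 > parent 21 at index 2, swap → [43, 30, 24, 18, 21, -46, 10, -9, -33, 14]
Insert 12:
  append 12 at index 11 → [43, 30, 24, 18, 21, -46, 10, -9, -33, 14, 12] (no swap needed)
Insert 39:
  append 39 at index 12 → [43, 30, 24, 18, 21, -46, 10, -9, -33, 14, 12, 39]
  39 > parent -46 at index 6, swap → [43, 30, 24, 18, 21, 39, 10, -9, -33, 14, 12, -46]
  39 > parent 24 at index 3, swap → [43, 30, 39, 18, 21, 24, 10, -9, -33, 14, 12, -46]
resulting array: [43, 30, 39, 18, 21, 24, 10, -9, -33, 14, 12, -46]

4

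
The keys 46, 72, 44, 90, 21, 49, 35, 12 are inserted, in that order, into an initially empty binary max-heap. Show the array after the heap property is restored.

[90, 72, 49, 46, 21, 44, 35, 12]

Insert 46:
  append 46 at index 0 → [46] (no swap needed)
Insert 72:
  append 72 at index 1 → [46, 72]
  72 > parent 46 at index 0, swap → [72, 46]
Insert 44:
  append 44 at index 2 → [72, 46, 44] (no swap needed)
Insert 90:
  append 90 at index 3 → [72, 46, 44, 90]
  90 > parent 46 at index 1, swap → [72, 90, 44, 46]
  90 > parent 72 at index 0, swap → [90, 72, 44, 46]
Insert 21:
  append 21 at index 4 → [90, 72, 44, 46, 21] (no swap needed)
Insert 49:
  append 49 at index 5 → [90, 72, 44, 46, 21, 49]
  49 > parent 44 at index 2, swap → [90, 72, 49, 46, 21, 44]
Insert 35:
  append 35 at index 6 → [90, 72, 49, 46, 21, 44, 35] (no swap needed)
Insert 12:
  append 12 at index 7 → [90, 72, 49, 46, 21, 44, 35, 12] (no swap needed)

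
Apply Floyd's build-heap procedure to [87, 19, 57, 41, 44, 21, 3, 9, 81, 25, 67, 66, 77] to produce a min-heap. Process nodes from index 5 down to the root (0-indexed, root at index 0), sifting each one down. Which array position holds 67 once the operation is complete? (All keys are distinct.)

sift down from index 5: already satisfies heap property
sift down from index 4:
  44 vs smaller child 25 at index 9, swap → [87, 19, 57, 41, 25, 21, 3, 9, 81, 44, 67, 66, 77]
sift down from index 3:
  41 vs smaller child 9 at index 7, swap → [87, 19, 57, 9, 25, 21, 3, 41, 81, 44, 67, 66, 77]
sift down from index 2:
  57 vs smaller child 3 at index 6, swap → [87, 19, 3, 9, 25, 21, 57, 41, 81, 44, 67, 66, 77]
sift down from index 1:
  19 vs smaller child 9 at index 3, swap → [87, 9, 3, 19, 25, 21, 57, 41, 81, 44, 67, 66, 77]
sift down from index 0:
  87 vs smaller child 3 at index 2, swap → [3, 9, 87, 19, 25, 21, 57, 41, 81, 44, 67, 66, 77]
  87 vs smaller child 21 at index 5, swap → [3, 9, 21, 19, 25, 87, 57, 41, 81, 44, 67, 66, 77]
  87 vs smaller child 66 at index 11, swap → [3, 9, 21, 19, 25, 66, 57, 41, 81, 44, 67, 87, 77]
resulting array: [3, 9, 21, 19, 25, 66, 57, 41, 81, 44, 67, 87, 77]

10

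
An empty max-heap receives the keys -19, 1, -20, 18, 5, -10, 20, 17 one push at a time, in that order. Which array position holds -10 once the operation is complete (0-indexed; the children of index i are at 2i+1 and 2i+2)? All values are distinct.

6

Insert -19:
  append -19 at index 0 → [-19] (no swap needed)
Insert 1:
  append 1 at index 1 → [-19, 1]
  1 > parent -19 at index 0, swap → [1, -19]
Insert -20:
  append -20 at index 2 → [1, -19, -20] (no swap needed)
Insert 18:
  append 18 at index 3 → [1, -19, -20, 18]
  18 > parent -19 at index 1, swap → [1, 18, -20, -19]
  18 > parent 1 at index 0, swap → [18, 1, -20, -19]
Insert 5:
  append 5 at index 4 → [18, 1, -20, -19, 5]
  5 > parent 1 at index 1, swap → [18, 5, -20, -19, 1]
Insert -10:
  append -10 at index 5 → [18, 5, -20, -19, 1, -10]
  -10 > parent -20 at index 2, swap → [18, 5, -10, -19, 1, -20]
Insert 20:
  append 20 at index 6 → [18, 5, -10, -19, 1, -20, 20]
  20 > parent -10 at index 2, swap → [18, 5, 20, -19, 1, -20, -10]
  20 > parent 18 at index 0, swap → [20, 5, 18, -19, 1, -20, -10]
Insert 17:
  append 17 at index 7 → [20, 5, 18, -19, 1, -20, -10, 17]
  17 > parent -19 at index 3, swap → [20, 5, 18, 17, 1, -20, -10, -19]
  17 > parent 5 at index 1, swap → [20, 17, 18, 5, 1, -20, -10, -19]
resulting array: [20, 17, 18, 5, 1, -20, -10, -19]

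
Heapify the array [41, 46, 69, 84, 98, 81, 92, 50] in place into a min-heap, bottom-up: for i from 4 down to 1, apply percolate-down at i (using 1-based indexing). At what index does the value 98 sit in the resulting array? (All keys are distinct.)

sift down from index 4:
  84 vs only child 50 at index 8, swap → [41, 46, 69, 50, 98, 81, 92, 84]
sift down from index 3: already satisfies heap property
sift down from index 2: already satisfies heap property
sift down from index 1: already satisfies heap property
resulting array: [41, 46, 69, 50, 98, 81, 92, 84]

5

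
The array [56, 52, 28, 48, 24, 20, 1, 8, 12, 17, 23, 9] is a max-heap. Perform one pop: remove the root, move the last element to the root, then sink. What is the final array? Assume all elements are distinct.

[52, 48, 28, 12, 24, 20, 1, 8, 9, 17, 23]

remove root 56; move last element 9 to root → [9, 52, 28, 48, 24, 20, 1, 8, 12, 17, 23]
9 vs larger child 52 at index 1, swap → [52, 9, 28, 48, 24, 20, 1, 8, 12, 17, 23]
9 vs larger child 48 at index 3, swap → [52, 48, 28, 9, 24, 20, 1, 8, 12, 17, 23]
9 vs larger child 12 at index 8, swap → [52, 48, 28, 12, 24, 20, 1, 8, 9, 17, 23]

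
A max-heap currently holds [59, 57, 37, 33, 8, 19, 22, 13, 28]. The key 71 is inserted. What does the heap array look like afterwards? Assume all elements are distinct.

[71, 59, 37, 33, 57, 19, 22, 13, 28, 8]

append 71 at index 9 → [59, 57, 37, 33, 8, 19, 22, 13, 28, 71]
71 > parent 8 at index 4, swap → [59, 57, 37, 33, 71, 19, 22, 13, 28, 8]
71 > parent 57 at index 1, swap → [59, 71, 37, 33, 57, 19, 22, 13, 28, 8]
71 > parent 59 at index 0, swap → [71, 59, 37, 33, 57, 19, 22, 13, 28, 8]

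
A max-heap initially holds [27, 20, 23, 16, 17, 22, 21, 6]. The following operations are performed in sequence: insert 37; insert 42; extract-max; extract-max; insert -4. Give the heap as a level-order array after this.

[27, 20, 23, 16, 17, 22, 21, 6, -4]

insert 37:
  append 37 at index 8 → [27, 20, 23, 16, 17, 22, 21, 6, 37]
  37 > parent 16 at index 3, swap → [27, 20, 23, 37, 17, 22, 21, 6, 16]
  37 > parent 20 at index 1, swap → [27, 37, 23, 20, 17, 22, 21, 6, 16]
  37 > parent 27 at index 0, swap → [37, 27, 23, 20, 17, 22, 21, 6, 16]
insert 42:
  append 42 at index 9 → [37, 27, 23, 20, 17, 22, 21, 6, 16, 42]
  42 > parent 17 at index 4, swap → [37, 27, 23, 20, 42, 22, 21, 6, 16, 17]
  42 > parent 27 at index 1, swap → [37, 42, 23, 20, 27, 22, 21, 6, 16, 17]
  42 > parent 37 at index 0, swap → [42, 37, 23, 20, 27, 22, 21, 6, 16, 17]
extract-max → returns 42:
  remove root 42; move last element 17 to root → [17, 37, 23, 20, 27, 22, 21, 6, 16]
  17 vs larger child 37 at index 1, swap → [37, 17, 23, 20, 27, 22, 21, 6, 16]
  17 vs larger child 27 at index 4, swap → [37, 27, 23, 20, 17, 22, 21, 6, 16]
extract-max → returns 37:
  remove root 37; move last element 16 to root → [16, 27, 23, 20, 17, 22, 21, 6]
  16 vs larger child 27 at index 1, swap → [27, 16, 23, 20, 17, 22, 21, 6]
  16 vs larger child 20 at index 3, swap → [27, 20, 23, 16, 17, 22, 21, 6]
insert -4:
  append -4 at index 8 → [27, 20, 23, 16, 17, 22, 21, 6, -4] (no swap needed)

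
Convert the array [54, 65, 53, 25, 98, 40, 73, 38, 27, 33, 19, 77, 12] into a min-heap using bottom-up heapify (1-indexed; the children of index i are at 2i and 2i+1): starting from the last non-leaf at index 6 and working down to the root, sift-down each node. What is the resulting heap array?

sift down from index 6:
  40 vs smaller child 12 at index 13, swap → [54, 65, 53, 25, 98, 12, 73, 38, 27, 33, 19, 77, 40]
sift down from index 5:
  98 vs smaller child 19 at index 11, swap → [54, 65, 53, 25, 19, 12, 73, 38, 27, 33, 98, 77, 40]
sift down from index 4: already satisfies heap property
sift down from index 3:
  53 vs smaller child 12 at index 6, swap → [54, 65, 12, 25, 19, 53, 73, 38, 27, 33, 98, 77, 40]
  53 vs smaller child 40 at index 13, swap → [54, 65, 12, 25, 19, 40, 73, 38, 27, 33, 98, 77, 53]
sift down from index 2:
  65 vs smaller child 19 at index 5, swap → [54, 19, 12, 25, 65, 40, 73, 38, 27, 33, 98, 77, 53]
  65 vs smaller child 33 at index 10, swap → [54, 19, 12, 25, 33, 40, 73, 38, 27, 65, 98, 77, 53]
sift down from index 1:
  54 vs smaller child 12 at index 3, swap → [12, 19, 54, 25, 33, 40, 73, 38, 27, 65, 98, 77, 53]
  54 vs smaller child 40 at index 6, swap → [12, 19, 40, 25, 33, 54, 73, 38, 27, 65, 98, 77, 53]
  54 vs smaller child 53 at index 13, swap → [12, 19, 40, 25, 33, 53, 73, 38, 27, 65, 98, 77, 54]

[12, 19, 40, 25, 33, 53, 73, 38, 27, 65, 98, 77, 54]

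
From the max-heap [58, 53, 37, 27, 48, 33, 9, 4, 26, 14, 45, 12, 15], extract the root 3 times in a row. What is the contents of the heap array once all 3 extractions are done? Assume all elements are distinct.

[45, 27, 37, 26, 15, 33, 9, 4, 12, 14]

extract-max #1 returns 58:
  remove root 58; move last element 15 to root → [15, 53, 37, 27, 48, 33, 9, 4, 26, 14, 45, 12]
  15 vs larger child 53 at index 1, swap → [53, 15, 37, 27, 48, 33, 9, 4, 26, 14, 45, 12]
  15 vs larger child 48 at index 4, swap → [53, 48, 37, 27, 15, 33, 9, 4, 26, 14, 45, 12]
  15 vs larger child 45 at index 10, swap → [53, 48, 37, 27, 45, 33, 9, 4, 26, 14, 15, 12]
extract-max #2 returns 53:
  remove root 53; move last element 12 to root → [12, 48, 37, 27, 45, 33, 9, 4, 26, 14, 15]
  12 vs larger child 48 at index 1, swap → [48, 12, 37, 27, 45, 33, 9, 4, 26, 14, 15]
  12 vs larger child 45 at index 4, swap → [48, 45, 37, 27, 12, 33, 9, 4, 26, 14, 15]
  12 vs larger child 15 at index 10, swap → [48, 45, 37, 27, 15, 33, 9, 4, 26, 14, 12]
extract-max #3 returns 48:
  remove root 48; move last element 12 to root → [12, 45, 37, 27, 15, 33, 9, 4, 26, 14]
  12 vs larger child 45 at index 1, swap → [45, 12, 37, 27, 15, 33, 9, 4, 26, 14]
  12 vs larger child 27 at index 3, swap → [45, 27, 37, 12, 15, 33, 9, 4, 26, 14]
  12 vs larger child 26 at index 8, swap → [45, 27, 37, 26, 15, 33, 9, 4, 12, 14]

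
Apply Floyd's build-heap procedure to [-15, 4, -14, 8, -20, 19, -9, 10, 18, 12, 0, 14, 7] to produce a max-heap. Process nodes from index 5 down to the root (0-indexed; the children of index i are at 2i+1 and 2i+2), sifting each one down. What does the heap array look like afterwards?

[19, 18, 14, 10, 12, 7, -9, 4, 8, -20, 0, -14, -15]

sift down from index 5: already satisfies heap property
sift down from index 4:
  -20 vs larger child 12 at index 9, swap → [-15, 4, -14, 8, 12, 19, -9, 10, 18, -20, 0, 14, 7]
sift down from index 3:
  8 vs larger child 18 at index 8, swap → [-15, 4, -14, 18, 12, 19, -9, 10, 8, -20, 0, 14, 7]
sift down from index 2:
  -14 vs larger child 19 at index 5, swap → [-15, 4, 19, 18, 12, -14, -9, 10, 8, -20, 0, 14, 7]
  -14 vs larger child 14 at index 11, swap → [-15, 4, 19, 18, 12, 14, -9, 10, 8, -20, 0, -14, 7]
sift down from index 1:
  4 vs larger child 18 at index 3, swap → [-15, 18, 19, 4, 12, 14, -9, 10, 8, -20, 0, -14, 7]
  4 vs larger child 10 at index 7, swap → [-15, 18, 19, 10, 12, 14, -9, 4, 8, -20, 0, -14, 7]
sift down from index 0:
  -15 vs larger child 19 at index 2, swap → [19, 18, -15, 10, 12, 14, -9, 4, 8, -20, 0, -14, 7]
  -15 vs larger child 14 at index 5, swap → [19, 18, 14, 10, 12, -15, -9, 4, 8, -20, 0, -14, 7]
  -15 vs larger child 7 at index 12, swap → [19, 18, 14, 10, 12, 7, -9, 4, 8, -20, 0, -14, -15]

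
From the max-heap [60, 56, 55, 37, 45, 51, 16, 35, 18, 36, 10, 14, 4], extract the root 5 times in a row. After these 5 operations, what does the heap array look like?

extract-max #1 returns 60:
  remove root 60; move last element 4 to root → [4, 56, 55, 37, 45, 51, 16, 35, 18, 36, 10, 14]
  4 vs larger child 56 at index 1, swap → [56, 4, 55, 37, 45, 51, 16, 35, 18, 36, 10, 14]
  4 vs larger child 45 at index 4, swap → [56, 45, 55, 37, 4, 51, 16, 35, 18, 36, 10, 14]
  4 vs larger child 36 at index 9, swap → [56, 45, 55, 37, 36, 51, 16, 35, 18, 4, 10, 14]
extract-max #2 returns 56:
  remove root 56; move last element 14 to root → [14, 45, 55, 37, 36, 51, 16, 35, 18, 4, 10]
  14 vs larger child 55 at index 2, swap → [55, 45, 14, 37, 36, 51, 16, 35, 18, 4, 10]
  14 vs larger child 51 at index 5, swap → [55, 45, 51, 37, 36, 14, 16, 35, 18, 4, 10]
extract-max #3 returns 55:
  remove root 55; move last element 10 to root → [10, 45, 51, 37, 36, 14, 16, 35, 18, 4]
  10 vs larger child 51 at index 2, swap → [51, 45, 10, 37, 36, 14, 16, 35, 18, 4]
  10 vs larger child 16 at index 6, swap → [51, 45, 16, 37, 36, 14, 10, 35, 18, 4]
extract-max #4 returns 51:
  remove root 51; move last element 4 to root → [4, 45, 16, 37, 36, 14, 10, 35, 18]
  4 vs larger child 45 at index 1, swap → [45, 4, 16, 37, 36, 14, 10, 35, 18]
  4 vs larger child 37 at index 3, swap → [45, 37, 16, 4, 36, 14, 10, 35, 18]
  4 vs larger child 35 at index 7, swap → [45, 37, 16, 35, 36, 14, 10, 4, 18]
extract-max #5 returns 45:
  remove root 45; move last element 18 to root → [18, 37, 16, 35, 36, 14, 10, 4]
  18 vs larger child 37 at index 1, swap → [37, 18, 16, 35, 36, 14, 10, 4]
  18 vs larger child 36 at index 4, swap → [37, 36, 16, 35, 18, 14, 10, 4]

[37, 36, 16, 35, 18, 14, 10, 4]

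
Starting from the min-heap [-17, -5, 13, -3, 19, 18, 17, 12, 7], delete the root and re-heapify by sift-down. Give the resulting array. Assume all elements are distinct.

[-5, -3, 13, 7, 19, 18, 17, 12]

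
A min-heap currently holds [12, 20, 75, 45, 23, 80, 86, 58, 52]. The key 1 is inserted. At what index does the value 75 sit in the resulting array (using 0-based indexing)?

2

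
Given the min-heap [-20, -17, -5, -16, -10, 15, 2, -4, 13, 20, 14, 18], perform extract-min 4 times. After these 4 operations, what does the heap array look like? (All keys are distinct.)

[-5, -4, 2, 13, 14, 15, 20, 18]

extract-min #1 returns -20:
  remove root -20; move last element 18 to root → [18, -17, -5, -16, -10, 15, 2, -4, 13, 20, 14]
  18 vs smaller child -17 at index 1, swap → [-17, 18, -5, -16, -10, 15, 2, -4, 13, 20, 14]
  18 vs smaller child -16 at index 3, swap → [-17, -16, -5, 18, -10, 15, 2, -4, 13, 20, 14]
  18 vs smaller child -4 at index 7, swap → [-17, -16, -5, -4, -10, 15, 2, 18, 13, 20, 14]
extract-min #2 returns -17:
  remove root -17; move last element 14 to root → [14, -16, -5, -4, -10, 15, 2, 18, 13, 20]
  14 vs smaller child -16 at index 1, swap → [-16, 14, -5, -4, -10, 15, 2, 18, 13, 20]
  14 vs smaller child -10 at index 4, swap → [-16, -10, -5, -4, 14, 15, 2, 18, 13, 20]
extract-min #3 returns -16:
  remove root -16; move last element 20 to root → [20, -10, -5, -4, 14, 15, 2, 18, 13]
  20 vs smaller child -10 at index 1, swap → [-10, 20, -5, -4, 14, 15, 2, 18, 13]
  20 vs smaller child -4 at index 3, swap → [-10, -4, -5, 20, 14, 15, 2, 18, 13]
  20 vs smaller child 13 at index 8, swap → [-10, -4, -5, 13, 14, 15, 2, 18, 20]
extract-min #4 returns -10:
  remove root -10; move last element 20 to root → [20, -4, -5, 13, 14, 15, 2, 18]
  20 vs smaller child -5 at index 2, swap → [-5, -4, 20, 13, 14, 15, 2, 18]
  20 vs smaller child 2 at index 6, swap → [-5, -4, 2, 13, 14, 15, 20, 18]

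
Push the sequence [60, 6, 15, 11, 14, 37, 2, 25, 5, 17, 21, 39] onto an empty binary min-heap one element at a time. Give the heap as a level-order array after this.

Insert 60:
  append 60 at index 0 → [60] (no swap needed)
Insert 6:
  append 6 at index 1 → [60, 6]
  6 < parent 60 at index 0, swap → [6, 60]
Insert 15:
  append 15 at index 2 → [6, 60, 15] (no swap needed)
Insert 11:
  append 11 at index 3 → [6, 60, 15, 11]
  11 < parent 60 at index 1, swap → [6, 11, 15, 60]
Insert 14:
  append 14 at index 4 → [6, 11, 15, 60, 14] (no swap needed)
Insert 37:
  append 37 at index 5 → [6, 11, 15, 60, 14, 37] (no swap needed)
Insert 2:
  append 2 at index 6 → [6, 11, 15, 60, 14, 37, 2]
  2 < parent 15 at index 2, swap → [6, 11, 2, 60, 14, 37, 15]
  2 < parent 6 at index 0, swap → [2, 11, 6, 60, 14, 37, 15]
Insert 25:
  append 25 at index 7 → [2, 11, 6, 60, 14, 37, 15, 25]
  25 < parent 60 at index 3, swap → [2, 11, 6, 25, 14, 37, 15, 60]
Insert 5:
  append 5 at index 8 → [2, 11, 6, 25, 14, 37, 15, 60, 5]
  5 < parent 25 at index 3, swap → [2, 11, 6, 5, 14, 37, 15, 60, 25]
  5 < parent 11 at index 1, swap → [2, 5, 6, 11, 14, 37, 15, 60, 25]
Insert 17:
  append 17 at index 9 → [2, 5, 6, 11, 14, 37, 15, 60, 25, 17] (no swap needed)
Insert 21:
  append 21 at index 10 → [2, 5, 6, 11, 14, 37, 15, 60, 25, 17, 21] (no swap needed)
Insert 39:
  append 39 at index 11 → [2, 5, 6, 11, 14, 37, 15, 60, 25, 17, 21, 39] (no swap needed)

[2, 5, 6, 11, 14, 37, 15, 60, 25, 17, 21, 39]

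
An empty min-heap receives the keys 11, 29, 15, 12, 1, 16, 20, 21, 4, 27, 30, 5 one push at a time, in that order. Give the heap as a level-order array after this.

[1, 4, 5, 11, 12, 15, 20, 29, 21, 27, 30, 16]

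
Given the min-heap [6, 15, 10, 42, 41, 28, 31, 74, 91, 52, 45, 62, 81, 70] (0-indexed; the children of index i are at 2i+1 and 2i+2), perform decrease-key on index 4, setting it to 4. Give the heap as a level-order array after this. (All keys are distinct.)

[4, 6, 10, 42, 15, 28, 31, 74, 91, 52, 45, 62, 81, 70]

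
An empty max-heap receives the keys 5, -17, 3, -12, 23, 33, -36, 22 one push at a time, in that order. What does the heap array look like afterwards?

[33, 22, 23, 5, -12, 3, -36, -17]

Insert 5:
  append 5 at index 0 → [5] (no swap needed)
Insert -17:
  append -17 at index 1 → [5, -17] (no swap needed)
Insert 3:
  append 3 at index 2 → [5, -17, 3] (no swap needed)
Insert -12:
  append -12 at index 3 → [5, -17, 3, -12]
  -12 > parent -17 at index 1, swap → [5, -12, 3, -17]
Insert 23:
  append 23 at index 4 → [5, -12, 3, -17, 23]
  23 > parent -12 at index 1, swap → [5, 23, 3, -17, -12]
  23 > parent 5 at index 0, swap → [23, 5, 3, -17, -12]
Insert 33:
  append 33 at index 5 → [23, 5, 3, -17, -12, 33]
  33 > parent 3 at index 2, swap → [23, 5, 33, -17, -12, 3]
  33 > parent 23 at index 0, swap → [33, 5, 23, -17, -12, 3]
Insert -36:
  append -36 at index 6 → [33, 5, 23, -17, -12, 3, -36] (no swap needed)
Insert 22:
  append 22 at index 7 → [33, 5, 23, -17, -12, 3, -36, 22]
  22 > parent -17 at index 3, swap → [33, 5, 23, 22, -12, 3, -36, -17]
  22 > parent 5 at index 1, swap → [33, 22, 23, 5, -12, 3, -36, -17]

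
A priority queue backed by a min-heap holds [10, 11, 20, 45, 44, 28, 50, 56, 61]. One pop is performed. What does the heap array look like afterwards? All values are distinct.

[11, 44, 20, 45, 61, 28, 50, 56]

remove root 10; move last element 61 to root → [61, 11, 20, 45, 44, 28, 50, 56]
61 vs smaller child 11 at index 1, swap → [11, 61, 20, 45, 44, 28, 50, 56]
61 vs smaller child 44 at index 4, swap → [11, 44, 20, 45, 61, 28, 50, 56]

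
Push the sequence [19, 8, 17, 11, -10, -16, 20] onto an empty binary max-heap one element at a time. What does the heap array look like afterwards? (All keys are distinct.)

[20, 11, 19, 8, -10, -16, 17]

Insert 19:
  append 19 at index 0 → [19] (no swap needed)
Insert 8:
  append 8 at index 1 → [19, 8] (no swap needed)
Insert 17:
  append 17 at index 2 → [19, 8, 17] (no swap needed)
Insert 11:
  append 11 at index 3 → [19, 8, 17, 11]
  11 > parent 8 at index 1, swap → [19, 11, 17, 8]
Insert -10:
  append -10 at index 4 → [19, 11, 17, 8, -10] (no swap needed)
Insert -16:
  append -16 at index 5 → [19, 11, 17, 8, -10, -16] (no swap needed)
Insert 20:
  append 20 at index 6 → [19, 11, 17, 8, -10, -16, 20]
  20 > parent 17 at index 2, swap → [19, 11, 20, 8, -10, -16, 17]
  20 > parent 19 at index 0, swap → [20, 11, 19, 8, -10, -16, 17]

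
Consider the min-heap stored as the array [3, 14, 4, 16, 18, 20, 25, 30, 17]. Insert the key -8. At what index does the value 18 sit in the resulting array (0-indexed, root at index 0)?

append -8 at index 9 → [3, 14, 4, 16, 18, 20, 25, 30, 17, -8]
-8 < parent 18 at index 4, swap → [3, 14, 4, 16, -8, 20, 25, 30, 17, 18]
-8 < parent 14 at index 1, swap → [3, -8, 4, 16, 14, 20, 25, 30, 17, 18]
-8 < parent 3 at index 0, swap → [-8, 3, 4, 16, 14, 20, 25, 30, 17, 18]
resulting array: [-8, 3, 4, 16, 14, 20, 25, 30, 17, 18]

9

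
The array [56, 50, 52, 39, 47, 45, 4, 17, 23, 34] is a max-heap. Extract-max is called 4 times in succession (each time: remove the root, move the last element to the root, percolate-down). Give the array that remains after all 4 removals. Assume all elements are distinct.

[45, 39, 34, 17, 23, 4]

extract-max #1 returns 56:
  remove root 56; move last element 34 to root → [34, 50, 52, 39, 47, 45, 4, 17, 23]
  34 vs larger child 52 at index 2, swap → [52, 50, 34, 39, 47, 45, 4, 17, 23]
  34 vs larger child 45 at index 5, swap → [52, 50, 45, 39, 47, 34, 4, 17, 23]
extract-max #2 returns 52:
  remove root 52; move last element 23 to root → [23, 50, 45, 39, 47, 34, 4, 17]
  23 vs larger child 50 at index 1, swap → [50, 23, 45, 39, 47, 34, 4, 17]
  23 vs larger child 47 at index 4, swap → [50, 47, 45, 39, 23, 34, 4, 17]
extract-max #3 returns 50:
  remove root 50; move last element 17 to root → [17, 47, 45, 39, 23, 34, 4]
  17 vs larger child 47 at index 1, swap → [47, 17, 45, 39, 23, 34, 4]
  17 vs larger child 39 at index 3, swap → [47, 39, 45, 17, 23, 34, 4]
extract-max #4 returns 47:
  remove root 47; move last element 4 to root → [4, 39, 45, 17, 23, 34]
  4 vs larger child 45 at index 2, swap → [45, 39, 4, 17, 23, 34]
  4 vs only child 34 at index 5, swap → [45, 39, 34, 17, 23, 4]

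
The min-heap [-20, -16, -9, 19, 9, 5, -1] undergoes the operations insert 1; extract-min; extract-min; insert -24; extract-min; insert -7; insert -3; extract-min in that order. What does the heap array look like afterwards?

insert 1:
  append 1 at index 7 → [-20, -16, -9, 19, 9, 5, -1, 1]
  1 < parent 19 at index 3, swap → [-20, -16, -9, 1, 9, 5, -1, 19]
extract-min → returns -20:
  remove root -20; move last element 19 to root → [19, -16, -9, 1, 9, 5, -1]
  19 vs smaller child -16 at index 1, swap → [-16, 19, -9, 1, 9, 5, -1]
  19 vs smaller child 1 at index 3, swap → [-16, 1, -9, 19, 9, 5, -1]
extract-min → returns -16:
  remove root -16; move last element -1 to root → [-1, 1, -9, 19, 9, 5]
  -1 vs smaller child -9 at index 2, swap → [-9, 1, -1, 19, 9, 5]
insert -24:
  append -24 at index 6 → [-9, 1, -1, 19, 9, 5, -24]
  -24 < parent -1 at index 2, swap → [-9, 1, -24, 19, 9, 5, -1]
  -24 < parent -9 at index 0, swap → [-24, 1, -9, 19, 9, 5, -1]
extract-min → returns -24:
  remove root -24; move last element -1 to root → [-1, 1, -9, 19, 9, 5]
  -1 vs smaller child -9 at index 2, swap → [-9, 1, -1, 19, 9, 5]
insert -7:
  append -7 at index 6 → [-9, 1, -1, 19, 9, 5, -7]
  -7 < parent -1 at index 2, swap → [-9, 1, -7, 19, 9, 5, -1]
insert -3:
  append -3 at index 7 → [-9, 1, -7, 19, 9, 5, -1, -3]
  -3 < parent 19 at index 3, swap → [-9, 1, -7, -3, 9, 5, -1, 19]
  -3 < parent 1 at index 1, swap → [-9, -3, -7, 1, 9, 5, -1, 19]
extract-min → returns -9:
  remove root -9; move last element 19 to root → [19, -3, -7, 1, 9, 5, -1]
  19 vs smaller child -7 at index 2, swap → [-7, -3, 19, 1, 9, 5, -1]
  19 vs smaller child -1 at index 6, swap → [-7, -3, -1, 1, 9, 5, 19]

[-7, -3, -1, 1, 9, 5, 19]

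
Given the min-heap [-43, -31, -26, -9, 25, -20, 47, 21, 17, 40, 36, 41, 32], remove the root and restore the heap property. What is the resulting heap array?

[-31, -9, -26, 17, 25, -20, 47, 21, 32, 40, 36, 41]

remove root -43; move last element 32 to root → [32, -31, -26, -9, 25, -20, 47, 21, 17, 40, 36, 41]
32 vs smaller child -31 at index 1, swap → [-31, 32, -26, -9, 25, -20, 47, 21, 17, 40, 36, 41]
32 vs smaller child -9 at index 3, swap → [-31, -9, -26, 32, 25, -20, 47, 21, 17, 40, 36, 41]
32 vs smaller child 17 at index 8, swap → [-31, -9, -26, 17, 25, -20, 47, 21, 32, 40, 36, 41]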